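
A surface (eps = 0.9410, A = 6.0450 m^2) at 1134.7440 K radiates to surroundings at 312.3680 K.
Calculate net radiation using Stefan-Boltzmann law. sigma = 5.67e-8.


T^4 = 1.6580e+12
Tsurr^4 = 9.5206e+09
Q = 0.9410 * 5.67e-8 * 6.0450 * 1.6485e+12 = 531691.3516 W

531691.3516 W


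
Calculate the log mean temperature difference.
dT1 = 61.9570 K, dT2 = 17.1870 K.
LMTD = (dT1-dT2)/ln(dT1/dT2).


dT1/dT2 = 3.6049
ln(dT1/dT2) = 1.2823
LMTD = 44.7700 / 1.2823 = 34.9142 K

34.9142 K


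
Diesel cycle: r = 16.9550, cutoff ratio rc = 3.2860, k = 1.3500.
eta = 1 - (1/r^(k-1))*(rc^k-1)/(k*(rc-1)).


r^(k-1) = 2.6931
rc^k = 4.9831
eta = 0.5208 = 52.0753%

52.0753%


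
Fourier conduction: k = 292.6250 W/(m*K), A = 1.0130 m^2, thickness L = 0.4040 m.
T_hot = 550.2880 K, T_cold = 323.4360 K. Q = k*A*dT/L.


dT = 226.8520 K
Q = 292.6250 * 1.0130 * 226.8520 / 0.4040 = 166449.3561 W

166449.3561 W


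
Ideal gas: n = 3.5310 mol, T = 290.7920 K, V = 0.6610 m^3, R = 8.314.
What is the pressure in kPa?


P = nRT/V = 3.5310 * 8.314 * 290.7920 / 0.6610
= 8536.7034 / 0.6610 = 12914.8312 Pa = 12.9148 kPa

12.9148 kPa


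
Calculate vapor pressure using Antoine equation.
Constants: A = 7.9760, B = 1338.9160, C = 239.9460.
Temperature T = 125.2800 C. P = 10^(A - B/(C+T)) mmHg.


C+T = 365.2260
B/(C+T) = 3.6660
log10(P) = 7.9760 - 3.6660 = 4.3100
P = 10^4.3100 = 20417.7033 mmHg

20417.7033 mmHg


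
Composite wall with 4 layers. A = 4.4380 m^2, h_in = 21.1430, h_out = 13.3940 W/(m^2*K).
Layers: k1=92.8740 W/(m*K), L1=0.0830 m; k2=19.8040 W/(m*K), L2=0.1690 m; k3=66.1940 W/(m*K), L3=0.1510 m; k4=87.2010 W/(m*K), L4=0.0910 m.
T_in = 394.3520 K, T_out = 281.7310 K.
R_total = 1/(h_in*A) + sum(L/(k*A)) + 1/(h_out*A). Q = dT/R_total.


R_conv_in = 1/(21.1430*4.4380) = 0.0107
R_1 = 0.0830/(92.8740*4.4380) = 0.0002
R_2 = 0.1690/(19.8040*4.4380) = 0.0019
R_3 = 0.1510/(66.1940*4.4380) = 0.0005
R_4 = 0.0910/(87.2010*4.4380) = 0.0002
R_conv_out = 1/(13.3940*4.4380) = 0.0168
R_total = 0.0304 K/W
Q = 112.6210 / 0.0304 = 3710.2999 W

R_total = 0.0304 K/W, Q = 3710.2999 W


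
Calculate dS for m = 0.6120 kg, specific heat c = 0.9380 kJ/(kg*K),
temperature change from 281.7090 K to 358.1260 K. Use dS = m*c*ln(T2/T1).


T2/T1 = 1.2713
ln(T2/T1) = 0.2400
dS = 0.6120 * 0.9380 * 0.2400 = 0.1378 kJ/K

0.1378 kJ/K


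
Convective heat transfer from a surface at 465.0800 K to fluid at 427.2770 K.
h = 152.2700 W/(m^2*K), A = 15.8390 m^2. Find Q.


dT = 37.8030 K
Q = 152.2700 * 15.8390 * 37.8030 = 91173.4466 W

91173.4466 W


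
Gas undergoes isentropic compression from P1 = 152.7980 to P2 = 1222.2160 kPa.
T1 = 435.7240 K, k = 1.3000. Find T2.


(k-1)/k = 0.2308
(P2/P1)^exp = 1.6158
T2 = 435.7240 * 1.6158 = 704.0493 K

704.0493 K


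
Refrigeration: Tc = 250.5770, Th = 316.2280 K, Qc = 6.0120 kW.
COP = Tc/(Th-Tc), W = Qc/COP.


COP = 250.5770 / 65.6510 = 3.8168
W = 6.0120 / 3.8168 = 1.5751 kW

COP = 3.8168, W = 1.5751 kW


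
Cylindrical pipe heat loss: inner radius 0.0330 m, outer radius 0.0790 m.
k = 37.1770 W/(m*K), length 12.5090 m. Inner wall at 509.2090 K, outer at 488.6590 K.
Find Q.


dT = 20.5500 K
ln(ro/ri) = 0.8729
Q = 2*pi*37.1770*12.5090*20.5500 / 0.8729 = 68786.6389 W

68786.6389 W


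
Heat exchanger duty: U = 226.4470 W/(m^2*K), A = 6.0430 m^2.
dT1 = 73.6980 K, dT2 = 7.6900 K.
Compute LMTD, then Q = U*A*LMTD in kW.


LMTD = 29.2064 K
Q = 226.4470 * 6.0430 * 29.2064 = 39966.5587 W = 39.9666 kW

39.9666 kW


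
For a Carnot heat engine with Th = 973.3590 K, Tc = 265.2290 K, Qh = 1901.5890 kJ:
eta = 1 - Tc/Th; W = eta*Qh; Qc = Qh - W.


eta = 1 - 265.2290/973.3590 = 0.7275
W = 0.7275 * 1901.5890 = 1383.4281 kJ
Qc = 1901.5890 - 1383.4281 = 518.1609 kJ

eta = 72.7512%, W = 1383.4281 kJ, Qc = 518.1609 kJ


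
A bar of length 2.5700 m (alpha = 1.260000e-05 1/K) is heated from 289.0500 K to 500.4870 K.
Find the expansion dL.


dT = 211.4370 K
dL = 1.260000e-05 * 2.5700 * 211.4370 = 0.006847 m
L_final = 2.576847 m

dL = 0.006847 m


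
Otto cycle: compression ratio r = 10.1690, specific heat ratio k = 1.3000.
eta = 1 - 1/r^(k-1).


r^(k-1) = 2.0053
eta = 1 - 1/2.0053 = 0.5013 = 50.1326%

50.1326%


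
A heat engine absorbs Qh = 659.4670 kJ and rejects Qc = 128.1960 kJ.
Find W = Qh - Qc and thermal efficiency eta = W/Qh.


W = 659.4670 - 128.1960 = 531.2710 kJ
eta = 531.2710 / 659.4670 = 0.8056 = 80.5607%

W = 531.2710 kJ, eta = 80.5607%


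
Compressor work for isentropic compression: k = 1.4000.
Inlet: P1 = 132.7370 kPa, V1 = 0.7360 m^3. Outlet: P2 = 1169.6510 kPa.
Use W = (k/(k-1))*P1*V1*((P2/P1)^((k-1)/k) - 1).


(k-1)/k = 0.2857
(P2/P1)^exp = 1.8622
W = 3.5000 * 132.7370 * 0.7360 * (1.8622 - 1) = 294.8008 kJ

294.8008 kJ


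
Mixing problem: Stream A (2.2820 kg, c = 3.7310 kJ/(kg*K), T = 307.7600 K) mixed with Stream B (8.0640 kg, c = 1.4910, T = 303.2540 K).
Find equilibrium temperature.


num = 6266.4638
den = 20.5376
Tf = 305.1220 K

305.1220 K


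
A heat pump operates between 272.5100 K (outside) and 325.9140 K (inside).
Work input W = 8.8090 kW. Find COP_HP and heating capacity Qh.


COP = 325.9140 / 53.4040 = 6.1028
Qh = 6.1028 * 8.8090 = 53.7596 kW

COP = 6.1028, Qh = 53.7596 kW


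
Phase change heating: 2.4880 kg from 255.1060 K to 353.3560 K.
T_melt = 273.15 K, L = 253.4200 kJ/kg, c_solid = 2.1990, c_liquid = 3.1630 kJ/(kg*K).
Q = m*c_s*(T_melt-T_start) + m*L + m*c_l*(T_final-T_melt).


Q1 (sensible, solid) = 2.4880 * 2.1990 * 18.0440 = 98.7207 kJ
Q2 (latent) = 2.4880 * 253.4200 = 630.5090 kJ
Q3 (sensible, liquid) = 2.4880 * 3.1630 * 80.2060 = 631.1846 kJ
Q_total = 1360.4144 kJ

1360.4144 kJ


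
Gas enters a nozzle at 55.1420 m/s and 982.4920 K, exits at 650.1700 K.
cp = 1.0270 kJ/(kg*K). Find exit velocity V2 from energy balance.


dT = 332.3220 K
2*cp*1000*dT = 682589.3880
V1^2 = 3040.6402
V2 = sqrt(685630.0282) = 828.0278 m/s

828.0278 m/s


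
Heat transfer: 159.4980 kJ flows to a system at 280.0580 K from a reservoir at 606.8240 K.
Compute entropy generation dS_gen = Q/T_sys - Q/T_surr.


dS_sys = 159.4980/280.0580 = 0.5695 kJ/K
dS_surr = -159.4980/606.8240 = -0.2628 kJ/K
dS_gen = 0.5695 - 0.2628 = 0.3067 kJ/K (irreversible)

dS_gen = 0.3067 kJ/K, irreversible


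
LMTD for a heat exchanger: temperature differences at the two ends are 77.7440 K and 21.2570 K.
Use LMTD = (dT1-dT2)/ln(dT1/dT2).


dT1/dT2 = 3.6573
ln(dT1/dT2) = 1.2967
LMTD = 56.4870 / 1.2967 = 43.5609 K

43.5609 K


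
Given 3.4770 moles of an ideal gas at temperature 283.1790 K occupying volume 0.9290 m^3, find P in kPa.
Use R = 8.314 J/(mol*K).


P = nRT/V = 3.4770 * 8.314 * 283.1790 / 0.9290
= 8186.0757 / 0.9290 = 8811.7069 Pa = 8.8117 kPa

8.8117 kPa


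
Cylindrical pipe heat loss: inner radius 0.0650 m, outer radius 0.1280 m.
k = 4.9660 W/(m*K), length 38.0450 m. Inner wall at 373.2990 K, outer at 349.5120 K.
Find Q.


dT = 23.7870 K
ln(ro/ri) = 0.6776
Q = 2*pi*4.9660*38.0450*23.7870 / 0.6776 = 41669.9416 W

41669.9416 W


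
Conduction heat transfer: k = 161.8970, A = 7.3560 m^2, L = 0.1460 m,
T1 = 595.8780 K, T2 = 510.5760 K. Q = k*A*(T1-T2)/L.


dT = 85.3020 K
Q = 161.8970 * 7.3560 * 85.3020 / 0.1460 = 695803.9339 W

695803.9339 W


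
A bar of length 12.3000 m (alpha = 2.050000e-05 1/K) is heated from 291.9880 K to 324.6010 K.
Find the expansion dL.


dT = 32.6130 K
dL = 2.050000e-05 * 12.3000 * 32.6130 = 0.008223 m
L_final = 12.308223 m

dL = 0.008223 m


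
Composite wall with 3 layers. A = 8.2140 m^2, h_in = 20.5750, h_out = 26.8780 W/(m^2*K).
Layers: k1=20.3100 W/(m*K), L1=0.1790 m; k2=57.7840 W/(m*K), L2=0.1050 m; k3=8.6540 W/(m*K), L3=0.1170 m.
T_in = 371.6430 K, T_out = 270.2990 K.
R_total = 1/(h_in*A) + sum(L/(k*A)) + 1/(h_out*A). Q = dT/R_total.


R_conv_in = 1/(20.5750*8.2140) = 0.0059
R_1 = 0.1790/(20.3100*8.2140) = 0.0011
R_2 = 0.1050/(57.7840*8.2140) = 0.0002
R_3 = 0.1170/(8.6540*8.2140) = 0.0016
R_conv_out = 1/(26.8780*8.2140) = 0.0045
R_total = 0.0134 K/W
Q = 101.3440 / 0.0134 = 7570.5175 W

R_total = 0.0134 K/W, Q = 7570.5175 W


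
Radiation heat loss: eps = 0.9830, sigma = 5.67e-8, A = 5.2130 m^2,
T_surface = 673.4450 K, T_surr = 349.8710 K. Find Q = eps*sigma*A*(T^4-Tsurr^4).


T^4 = 2.0569e+11
Tsurr^4 = 1.4984e+10
Q = 0.9830 * 5.67e-8 * 5.2130 * 1.9070e+11 = 55409.3851 W

55409.3851 W


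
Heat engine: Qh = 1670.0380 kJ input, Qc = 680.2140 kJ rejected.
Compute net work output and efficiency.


W = 1670.0380 - 680.2140 = 989.8240 kJ
eta = 989.8240 / 1670.0380 = 0.5927 = 59.2695%

W = 989.8240 kJ, eta = 59.2695%


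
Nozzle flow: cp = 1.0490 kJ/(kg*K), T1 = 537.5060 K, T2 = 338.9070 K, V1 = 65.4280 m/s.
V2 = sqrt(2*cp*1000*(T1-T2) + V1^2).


dT = 198.5990 K
2*cp*1000*dT = 416660.7020
V1^2 = 4280.8232
V2 = sqrt(420941.5252) = 648.8001 m/s

648.8001 m/s


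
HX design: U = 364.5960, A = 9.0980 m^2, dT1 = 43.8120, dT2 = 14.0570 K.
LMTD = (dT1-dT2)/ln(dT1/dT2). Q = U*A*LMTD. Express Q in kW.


LMTD = 26.1746 K
Q = 364.5960 * 9.0980 * 26.1746 = 86823.7599 W = 86.8238 kW

86.8238 kW


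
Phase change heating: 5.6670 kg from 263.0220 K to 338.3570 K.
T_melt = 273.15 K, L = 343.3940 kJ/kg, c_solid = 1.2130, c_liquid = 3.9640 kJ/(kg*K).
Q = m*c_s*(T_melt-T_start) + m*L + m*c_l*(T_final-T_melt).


Q1 (sensible, solid) = 5.6670 * 1.2130 * 10.1280 = 69.6206 kJ
Q2 (latent) = 5.6670 * 343.3940 = 1946.0138 kJ
Q3 (sensible, liquid) = 5.6670 * 3.9640 * 65.2070 = 1464.8093 kJ
Q_total = 3480.4437 kJ

3480.4437 kJ


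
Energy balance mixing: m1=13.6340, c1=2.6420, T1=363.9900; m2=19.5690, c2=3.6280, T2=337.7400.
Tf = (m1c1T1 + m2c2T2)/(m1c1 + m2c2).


num = 37089.5952
den = 107.0174
Tf = 346.5755 K

346.5755 K


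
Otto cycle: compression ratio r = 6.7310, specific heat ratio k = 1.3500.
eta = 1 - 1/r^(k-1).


r^(k-1) = 1.9491
eta = 1 - 1/1.9491 = 0.4869 = 48.6935%

48.6935%


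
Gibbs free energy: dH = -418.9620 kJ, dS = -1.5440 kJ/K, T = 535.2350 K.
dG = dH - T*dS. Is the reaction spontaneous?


T*dS = 535.2350 * -1.5440 = -826.4028 kJ
dG = -418.9620 + 826.4028 = 407.4408 kJ (non-spontaneous)

dG = 407.4408 kJ, non-spontaneous


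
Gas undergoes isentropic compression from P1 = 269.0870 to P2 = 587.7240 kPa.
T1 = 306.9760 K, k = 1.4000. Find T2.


(k-1)/k = 0.2857
(P2/P1)^exp = 1.2501
T2 = 306.9760 * 1.2501 = 383.7442 K

383.7442 K


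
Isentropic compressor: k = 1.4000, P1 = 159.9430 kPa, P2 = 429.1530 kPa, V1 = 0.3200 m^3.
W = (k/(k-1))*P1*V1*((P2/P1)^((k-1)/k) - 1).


(k-1)/k = 0.2857
(P2/P1)^exp = 1.3258
W = 3.5000 * 159.9430 * 0.3200 * (1.3258 - 1) = 58.3585 kJ

58.3585 kJ


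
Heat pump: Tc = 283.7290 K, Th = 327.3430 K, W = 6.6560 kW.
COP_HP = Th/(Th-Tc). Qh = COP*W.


COP = 327.3430 / 43.6140 = 7.5055
Qh = 7.5055 * 6.6560 = 49.9563 kW

COP = 7.5055, Qh = 49.9563 kW


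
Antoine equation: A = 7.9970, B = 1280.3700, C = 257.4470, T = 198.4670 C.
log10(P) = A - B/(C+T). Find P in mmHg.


C+T = 455.9140
B/(C+T) = 2.8084
log10(P) = 7.9970 - 2.8084 = 5.1886
P = 10^5.1886 = 154397.9060 mmHg

154397.9060 mmHg


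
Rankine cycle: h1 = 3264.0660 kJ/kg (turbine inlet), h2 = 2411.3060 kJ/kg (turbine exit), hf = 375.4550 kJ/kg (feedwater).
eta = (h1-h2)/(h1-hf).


W = 852.7600 kJ/kg
Q_in = 2888.6110 kJ/kg
eta = 0.2952 = 29.5215%

eta = 29.5215%


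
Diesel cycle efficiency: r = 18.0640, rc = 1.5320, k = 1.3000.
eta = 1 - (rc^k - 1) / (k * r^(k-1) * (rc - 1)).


r^(k-1) = 2.3826
rc^k = 1.7412
eta = 0.5502 = 55.0212%

55.0212%


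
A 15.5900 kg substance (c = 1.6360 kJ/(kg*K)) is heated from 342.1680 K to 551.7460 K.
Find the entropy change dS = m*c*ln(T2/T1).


T2/T1 = 1.6125
ln(T2/T1) = 0.4778
dS = 15.5900 * 1.6360 * 0.4778 = 12.1860 kJ/K

12.1860 kJ/K


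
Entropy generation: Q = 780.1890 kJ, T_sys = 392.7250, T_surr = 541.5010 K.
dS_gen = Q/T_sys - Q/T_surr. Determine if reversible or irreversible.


dS_sys = 780.1890/392.7250 = 1.9866 kJ/K
dS_surr = -780.1890/541.5010 = -1.4408 kJ/K
dS_gen = 1.9866 - 1.4408 = 0.5458 kJ/K (irreversible)

dS_gen = 0.5458 kJ/K, irreversible


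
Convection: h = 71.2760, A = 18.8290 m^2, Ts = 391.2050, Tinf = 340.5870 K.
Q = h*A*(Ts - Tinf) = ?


dT = 50.6180 K
Q = 71.2760 * 18.8290 * 50.6180 = 67932.1807 W

67932.1807 W


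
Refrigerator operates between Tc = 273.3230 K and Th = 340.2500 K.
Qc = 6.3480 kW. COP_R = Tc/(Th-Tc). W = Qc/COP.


COP = 273.3230 / 66.9270 = 4.0839
W = 6.3480 / 4.0839 = 1.5544 kW

COP = 4.0839, W = 1.5544 kW


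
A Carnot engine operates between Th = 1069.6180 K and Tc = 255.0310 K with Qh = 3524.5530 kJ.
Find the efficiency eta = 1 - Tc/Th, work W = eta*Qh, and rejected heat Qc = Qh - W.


eta = 1 - 255.0310/1069.6180 = 0.7616
W = 0.7616 * 3524.5530 = 2684.1873 kJ
Qc = 3524.5530 - 2684.1873 = 840.3657 kJ

eta = 76.1568%, W = 2684.1873 kJ, Qc = 840.3657 kJ


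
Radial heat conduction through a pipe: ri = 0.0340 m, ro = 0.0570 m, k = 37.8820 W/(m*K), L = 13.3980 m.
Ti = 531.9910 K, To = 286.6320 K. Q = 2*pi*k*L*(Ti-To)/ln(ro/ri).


dT = 245.3590 K
ln(ro/ri) = 0.5167
Q = 2*pi*37.8820*13.3980*245.3590 / 0.5167 = 1514342.2995 W

1514342.2995 W


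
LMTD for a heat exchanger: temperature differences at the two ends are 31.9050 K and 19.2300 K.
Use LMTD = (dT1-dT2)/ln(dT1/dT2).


dT1/dT2 = 1.6591
ln(dT1/dT2) = 0.5063
LMTD = 12.6750 / 0.5063 = 25.0350 K

25.0350 K


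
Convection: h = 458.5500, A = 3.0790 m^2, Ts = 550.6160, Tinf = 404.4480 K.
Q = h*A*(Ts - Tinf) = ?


dT = 146.1680 K
Q = 458.5500 * 3.0790 * 146.1680 = 206371.0108 W

206371.0108 W


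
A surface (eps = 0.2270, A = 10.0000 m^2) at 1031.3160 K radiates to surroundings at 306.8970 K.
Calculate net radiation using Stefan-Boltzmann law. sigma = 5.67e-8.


T^4 = 1.1313e+12
Tsurr^4 = 8.8710e+09
Q = 0.2270 * 5.67e-8 * 10.0000 * 1.1224e+12 = 144463.1102 W

144463.1102 W


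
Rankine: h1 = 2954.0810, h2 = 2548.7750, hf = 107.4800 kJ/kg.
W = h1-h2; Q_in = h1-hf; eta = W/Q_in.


W = 405.3060 kJ/kg
Q_in = 2846.6010 kJ/kg
eta = 0.1424 = 14.2382%

eta = 14.2382%


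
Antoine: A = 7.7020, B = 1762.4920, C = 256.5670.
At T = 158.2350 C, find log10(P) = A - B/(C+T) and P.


C+T = 414.8020
B/(C+T) = 4.2490
log10(P) = 7.7020 - 4.2490 = 3.4530
P = 10^3.4530 = 2837.9458 mmHg

2837.9458 mmHg


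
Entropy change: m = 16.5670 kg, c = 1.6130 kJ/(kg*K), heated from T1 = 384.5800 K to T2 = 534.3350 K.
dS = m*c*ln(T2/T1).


T2/T1 = 1.3894
ln(T2/T1) = 0.3289
dS = 16.5670 * 1.6130 * 0.3289 = 8.7883 kJ/K

8.7883 kJ/K


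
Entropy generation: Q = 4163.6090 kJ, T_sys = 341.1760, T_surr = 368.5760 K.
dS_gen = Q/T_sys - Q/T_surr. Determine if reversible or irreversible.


dS_sys = 4163.6090/341.1760 = 12.2037 kJ/K
dS_surr = -4163.6090/368.5760 = -11.2965 kJ/K
dS_gen = 12.2037 - 11.2965 = 0.9072 kJ/K (irreversible)

dS_gen = 0.9072 kJ/K, irreversible


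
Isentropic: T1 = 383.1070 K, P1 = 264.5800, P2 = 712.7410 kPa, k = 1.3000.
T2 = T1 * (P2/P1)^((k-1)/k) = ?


(k-1)/k = 0.2308
(P2/P1)^exp = 1.2569
T2 = 383.1070 * 1.2569 = 481.5455 K

481.5455 K


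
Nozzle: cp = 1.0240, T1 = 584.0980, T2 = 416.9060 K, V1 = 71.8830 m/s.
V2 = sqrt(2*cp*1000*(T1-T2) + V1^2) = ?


dT = 167.1920 K
2*cp*1000*dT = 342409.2160
V1^2 = 5167.1657
V2 = sqrt(347576.3817) = 589.5561 m/s

589.5561 m/s


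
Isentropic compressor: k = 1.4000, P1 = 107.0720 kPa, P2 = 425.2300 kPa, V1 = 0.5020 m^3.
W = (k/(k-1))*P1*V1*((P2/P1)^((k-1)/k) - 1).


(k-1)/k = 0.2857
(P2/P1)^exp = 1.4830
W = 3.5000 * 107.0720 * 0.5020 * (1.4830 - 1) = 90.8562 kJ

90.8562 kJ


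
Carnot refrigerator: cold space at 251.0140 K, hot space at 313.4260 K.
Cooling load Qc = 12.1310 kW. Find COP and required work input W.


COP = 251.0140 / 62.4120 = 4.0219
W = 12.1310 / 4.0219 = 3.0162 kW

COP = 4.0219, W = 3.0162 kW


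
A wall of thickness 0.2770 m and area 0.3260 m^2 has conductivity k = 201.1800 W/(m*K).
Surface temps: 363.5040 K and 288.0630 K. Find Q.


dT = 75.4410 K
Q = 201.1800 * 0.3260 * 75.4410 / 0.2770 = 17861.9994 W

17861.9994 W


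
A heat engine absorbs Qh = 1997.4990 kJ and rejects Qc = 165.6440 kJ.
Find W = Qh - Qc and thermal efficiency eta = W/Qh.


W = 1997.4990 - 165.6440 = 1831.8550 kJ
eta = 1831.8550 / 1997.4990 = 0.9171 = 91.7074%

W = 1831.8550 kJ, eta = 91.7074%


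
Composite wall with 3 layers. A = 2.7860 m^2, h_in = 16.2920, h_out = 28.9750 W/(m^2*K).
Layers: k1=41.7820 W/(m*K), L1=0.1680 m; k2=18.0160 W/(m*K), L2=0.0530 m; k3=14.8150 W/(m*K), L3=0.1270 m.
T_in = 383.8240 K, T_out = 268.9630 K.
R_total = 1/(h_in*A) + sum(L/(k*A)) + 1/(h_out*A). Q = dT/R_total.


R_conv_in = 1/(16.2920*2.7860) = 0.0220
R_1 = 0.1680/(41.7820*2.7860) = 0.0014
R_2 = 0.0530/(18.0160*2.7860) = 0.0011
R_3 = 0.1270/(14.8150*2.7860) = 0.0031
R_conv_out = 1/(28.9750*2.7860) = 0.0124
R_total = 0.0400 K/W
Q = 114.8610 / 0.0400 = 2871.8491 W

R_total = 0.0400 K/W, Q = 2871.8491 W


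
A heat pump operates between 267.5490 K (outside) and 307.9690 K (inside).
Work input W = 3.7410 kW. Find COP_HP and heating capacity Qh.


COP = 307.9690 / 40.4200 = 7.6192
Qh = 7.6192 * 3.7410 = 28.5035 kW

COP = 7.6192, Qh = 28.5035 kW


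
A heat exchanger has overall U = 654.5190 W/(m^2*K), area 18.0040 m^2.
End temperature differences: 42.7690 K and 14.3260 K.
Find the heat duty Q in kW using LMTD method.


LMTD = 26.0053 K
Q = 654.5190 * 18.0040 * 26.0053 = 306445.7283 W = 306.4457 kW

306.4457 kW


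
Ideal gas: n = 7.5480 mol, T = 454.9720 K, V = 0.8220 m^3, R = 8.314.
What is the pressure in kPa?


P = nRT/V = 7.5480 * 8.314 * 454.9720 / 0.8220
= 28551.3456 / 0.8220 = 34733.9971 Pa = 34.7340 kPa

34.7340 kPa


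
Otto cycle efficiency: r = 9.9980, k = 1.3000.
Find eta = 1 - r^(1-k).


r^(k-1) = 1.9951
eta = 1 - 1/1.9951 = 0.4988 = 49.8783%

49.8783%


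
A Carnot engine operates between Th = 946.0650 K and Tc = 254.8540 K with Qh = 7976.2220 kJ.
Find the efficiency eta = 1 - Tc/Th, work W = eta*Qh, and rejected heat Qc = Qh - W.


eta = 1 - 254.8540/946.0650 = 0.7306
W = 0.7306 * 7976.2220 = 5827.5619 kJ
Qc = 7976.2220 - 5827.5619 = 2148.6601 kJ

eta = 73.0617%, W = 5827.5619 kJ, Qc = 2148.6601 kJ


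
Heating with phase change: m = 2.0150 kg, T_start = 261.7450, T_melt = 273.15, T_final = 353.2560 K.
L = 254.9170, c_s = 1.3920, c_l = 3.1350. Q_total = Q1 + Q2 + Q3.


Q1 (sensible, solid) = 2.0150 * 1.3920 * 11.4050 = 31.9897 kJ
Q2 (latent) = 2.0150 * 254.9170 = 513.6578 kJ
Q3 (sensible, liquid) = 2.0150 * 3.1350 * 80.1060 = 506.0316 kJ
Q_total = 1051.6790 kJ

1051.6790 kJ


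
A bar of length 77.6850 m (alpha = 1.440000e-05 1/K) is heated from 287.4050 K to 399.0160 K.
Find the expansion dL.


dT = 111.6110 K
dL = 1.440000e-05 * 77.6850 * 111.6110 = 0.124855 m
L_final = 77.809855 m

dL = 0.124855 m


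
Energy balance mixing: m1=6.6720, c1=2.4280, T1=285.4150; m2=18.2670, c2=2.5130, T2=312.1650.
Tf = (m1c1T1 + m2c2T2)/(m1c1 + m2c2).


num = 18953.5387
den = 62.1046
Tf = 305.1874 K

305.1874 K


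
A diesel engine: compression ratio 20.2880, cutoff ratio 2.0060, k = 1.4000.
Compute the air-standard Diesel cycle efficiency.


r^(k-1) = 3.3335
rc^k = 2.6501
eta = 0.6485 = 64.8528%

64.8528%


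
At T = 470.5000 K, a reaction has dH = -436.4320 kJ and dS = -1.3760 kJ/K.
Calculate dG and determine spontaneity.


T*dS = 470.5000 * -1.3760 = -647.4080 kJ
dG = -436.4320 + 647.4080 = 210.9760 kJ (non-spontaneous)

dG = 210.9760 kJ, non-spontaneous


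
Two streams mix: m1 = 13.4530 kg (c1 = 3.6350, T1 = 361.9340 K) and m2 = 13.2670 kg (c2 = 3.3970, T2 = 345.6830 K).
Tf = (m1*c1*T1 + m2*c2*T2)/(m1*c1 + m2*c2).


num = 33278.4127
den = 93.9697
Tf = 354.1400 K

354.1400 K


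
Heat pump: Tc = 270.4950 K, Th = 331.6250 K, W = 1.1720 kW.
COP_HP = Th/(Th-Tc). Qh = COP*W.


COP = 331.6250 / 61.1300 = 5.4249
Qh = 5.4249 * 1.1720 = 6.3580 kW

COP = 5.4249, Qh = 6.3580 kW


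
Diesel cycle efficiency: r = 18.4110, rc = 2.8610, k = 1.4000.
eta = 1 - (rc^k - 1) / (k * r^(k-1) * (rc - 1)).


r^(k-1) = 3.2065
rc^k = 4.3564
eta = 0.5982 = 59.8242%

59.8242%


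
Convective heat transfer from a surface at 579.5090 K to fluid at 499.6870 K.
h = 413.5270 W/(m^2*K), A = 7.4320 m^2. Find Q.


dT = 79.8220 K
Q = 413.5270 * 7.4320 * 79.8220 = 245319.5599 W

245319.5599 W


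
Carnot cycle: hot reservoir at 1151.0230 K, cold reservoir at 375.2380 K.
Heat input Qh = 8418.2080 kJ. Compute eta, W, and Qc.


eta = 1 - 375.2380/1151.0230 = 0.6740
W = 0.6740 * 8418.2080 = 5673.8393 kJ
Qc = 8418.2080 - 5673.8393 = 2744.3687 kJ

eta = 67.3996%, W = 5673.8393 kJ, Qc = 2744.3687 kJ


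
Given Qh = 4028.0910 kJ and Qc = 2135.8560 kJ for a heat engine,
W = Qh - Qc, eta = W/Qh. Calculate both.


W = 4028.0910 - 2135.8560 = 1892.2350 kJ
eta = 1892.2350 / 4028.0910 = 0.4698 = 46.9760%

W = 1892.2350 kJ, eta = 46.9760%


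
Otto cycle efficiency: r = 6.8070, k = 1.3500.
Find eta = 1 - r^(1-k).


r^(k-1) = 1.9567
eta = 1 - 1/1.9567 = 0.4889 = 48.8948%

48.8948%


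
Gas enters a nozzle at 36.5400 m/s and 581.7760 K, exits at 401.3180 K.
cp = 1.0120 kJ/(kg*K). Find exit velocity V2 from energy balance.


dT = 180.4580 K
2*cp*1000*dT = 365246.9920
V1^2 = 1335.1716
V2 = sqrt(366582.1636) = 605.4603 m/s

605.4603 m/s


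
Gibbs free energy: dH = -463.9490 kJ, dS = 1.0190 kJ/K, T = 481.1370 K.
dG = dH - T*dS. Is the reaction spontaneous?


T*dS = 481.1370 * 1.0190 = 490.2786 kJ
dG = -463.9490 - 490.2786 = -954.2276 kJ (spontaneous)

dG = -954.2276 kJ, spontaneous


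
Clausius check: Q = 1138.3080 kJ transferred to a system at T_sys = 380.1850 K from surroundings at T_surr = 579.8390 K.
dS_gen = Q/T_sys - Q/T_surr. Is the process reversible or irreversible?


dS_sys = 1138.3080/380.1850 = 2.9941 kJ/K
dS_surr = -1138.3080/579.8390 = -1.9631 kJ/K
dS_gen = 2.9941 - 1.9631 = 1.0309 kJ/K (irreversible)

dS_gen = 1.0309 kJ/K, irreversible


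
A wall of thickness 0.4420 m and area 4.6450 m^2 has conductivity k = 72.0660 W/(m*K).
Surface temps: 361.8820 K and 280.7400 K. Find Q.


dT = 81.1420 K
Q = 72.0660 * 4.6450 * 81.1420 / 0.4420 = 61452.5027 W

61452.5027 W


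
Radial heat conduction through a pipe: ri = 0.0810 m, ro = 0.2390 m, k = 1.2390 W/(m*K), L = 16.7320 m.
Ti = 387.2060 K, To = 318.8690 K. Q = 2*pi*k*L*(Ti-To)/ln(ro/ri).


dT = 68.3370 K
ln(ro/ri) = 1.0820
Q = 2*pi*1.2390*16.7320*68.3370 / 1.0820 = 8226.6288 W

8226.6288 W


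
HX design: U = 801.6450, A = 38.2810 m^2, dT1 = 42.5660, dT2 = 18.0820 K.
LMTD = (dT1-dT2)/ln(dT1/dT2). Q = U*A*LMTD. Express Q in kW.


LMTD = 28.5982 K
Q = 801.6450 * 38.2810 * 28.5982 = 877613.9767 W = 877.6140 kW

877.6140 kW


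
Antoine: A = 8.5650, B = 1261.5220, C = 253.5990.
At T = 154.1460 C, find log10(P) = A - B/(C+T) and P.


C+T = 407.7450
B/(C+T) = 3.0939
log10(P) = 8.5650 - 3.0939 = 5.4711
P = 10^5.4711 = 295869.7921 mmHg

295869.7921 mmHg


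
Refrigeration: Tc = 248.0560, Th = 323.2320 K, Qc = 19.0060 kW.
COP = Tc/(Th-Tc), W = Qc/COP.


COP = 248.0560 / 75.1760 = 3.2997
W = 19.0060 / 3.2997 = 5.7600 kW

COP = 3.2997, W = 5.7600 kW


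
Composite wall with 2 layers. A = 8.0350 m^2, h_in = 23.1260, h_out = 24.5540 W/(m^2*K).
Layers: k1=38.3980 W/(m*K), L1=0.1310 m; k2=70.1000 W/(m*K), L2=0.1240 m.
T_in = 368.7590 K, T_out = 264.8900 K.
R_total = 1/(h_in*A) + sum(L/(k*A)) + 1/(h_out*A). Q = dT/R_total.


R_conv_in = 1/(23.1260*8.0350) = 0.0054
R_1 = 0.1310/(38.3980*8.0350) = 0.0004
R_2 = 0.1240/(70.1000*8.0350) = 0.0002
R_conv_out = 1/(24.5540*8.0350) = 0.0051
R_total = 0.0111 K/W
Q = 103.8690 / 0.0111 = 9361.7691 W

R_total = 0.0111 K/W, Q = 9361.7691 W


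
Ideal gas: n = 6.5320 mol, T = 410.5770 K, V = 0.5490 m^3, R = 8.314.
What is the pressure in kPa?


P = nRT/V = 6.5320 * 8.314 * 410.5770 / 0.5490
= 22297.2248 / 0.5490 = 40614.2529 Pa = 40.6143 kPa

40.6143 kPa


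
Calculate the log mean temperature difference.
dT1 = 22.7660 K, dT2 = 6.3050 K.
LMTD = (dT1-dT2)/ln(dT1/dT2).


dT1/dT2 = 3.6108
ln(dT1/dT2) = 1.2839
LMTD = 16.4610 / 1.2839 = 12.8208 K

12.8208 K


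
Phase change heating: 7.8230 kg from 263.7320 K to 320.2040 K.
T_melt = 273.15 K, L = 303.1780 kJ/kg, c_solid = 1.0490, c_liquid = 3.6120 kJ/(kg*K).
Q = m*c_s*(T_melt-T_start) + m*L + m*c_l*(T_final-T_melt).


Q1 (sensible, solid) = 7.8230 * 1.0490 * 9.4180 = 77.2872 kJ
Q2 (latent) = 7.8230 * 303.1780 = 2371.7615 kJ
Q3 (sensible, liquid) = 7.8230 * 3.6120 * 47.0540 = 1329.5896 kJ
Q_total = 3778.6383 kJ

3778.6383 kJ


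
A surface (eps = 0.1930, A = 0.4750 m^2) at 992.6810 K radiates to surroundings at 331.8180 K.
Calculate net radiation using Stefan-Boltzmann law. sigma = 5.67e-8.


T^4 = 9.7104e+11
Tsurr^4 = 1.2123e+10
Q = 0.1930 * 5.67e-8 * 0.4750 * 9.5892e+11 = 4984.4457 W

4984.4457 W


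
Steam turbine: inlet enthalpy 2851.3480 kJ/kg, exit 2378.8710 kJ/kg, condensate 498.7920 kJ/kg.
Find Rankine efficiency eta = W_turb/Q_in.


W = 472.4770 kJ/kg
Q_in = 2352.5560 kJ/kg
eta = 0.2008 = 20.0836%

eta = 20.0836%


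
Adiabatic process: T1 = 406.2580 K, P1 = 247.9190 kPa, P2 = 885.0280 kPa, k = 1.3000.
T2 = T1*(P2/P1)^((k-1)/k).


(k-1)/k = 0.2308
(P2/P1)^exp = 1.3413
T2 = 406.2580 * 1.3413 = 544.9239 K

544.9239 K


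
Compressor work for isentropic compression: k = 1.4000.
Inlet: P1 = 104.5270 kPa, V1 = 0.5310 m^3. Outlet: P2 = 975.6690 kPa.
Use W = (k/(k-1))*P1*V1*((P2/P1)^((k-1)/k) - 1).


(k-1)/k = 0.2857
(P2/P1)^exp = 1.8931
W = 3.5000 * 104.5270 * 0.5310 * (1.8931 - 1) = 173.4886 kJ

173.4886 kJ


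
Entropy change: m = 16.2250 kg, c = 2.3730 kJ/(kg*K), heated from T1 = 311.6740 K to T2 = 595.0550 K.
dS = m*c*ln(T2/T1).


T2/T1 = 1.9092
ln(T2/T1) = 0.6467
dS = 16.2250 * 2.3730 * 0.6467 = 24.8990 kJ/K

24.8990 kJ/K


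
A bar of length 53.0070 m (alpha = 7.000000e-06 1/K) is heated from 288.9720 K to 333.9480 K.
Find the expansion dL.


dT = 44.9760 K
dL = 7.000000e-06 * 53.0070 * 44.9760 = 0.016688 m
L_final = 53.023688 m

dL = 0.016688 m


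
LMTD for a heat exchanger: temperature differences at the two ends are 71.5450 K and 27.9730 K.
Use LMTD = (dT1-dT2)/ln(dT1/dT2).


dT1/dT2 = 2.5576
ln(dT1/dT2) = 0.9391
LMTD = 43.5720 / 0.9391 = 46.3983 K

46.3983 K


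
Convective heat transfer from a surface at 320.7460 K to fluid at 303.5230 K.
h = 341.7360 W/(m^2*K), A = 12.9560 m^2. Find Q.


dT = 17.2230 K
Q = 341.7360 * 12.9560 * 17.2230 = 76255.3770 W

76255.3770 W


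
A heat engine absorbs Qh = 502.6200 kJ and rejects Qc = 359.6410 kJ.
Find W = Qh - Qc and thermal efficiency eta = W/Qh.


W = 502.6200 - 359.6410 = 142.9790 kJ
eta = 142.9790 / 502.6200 = 0.2845 = 28.4467%

W = 142.9790 kJ, eta = 28.4467%


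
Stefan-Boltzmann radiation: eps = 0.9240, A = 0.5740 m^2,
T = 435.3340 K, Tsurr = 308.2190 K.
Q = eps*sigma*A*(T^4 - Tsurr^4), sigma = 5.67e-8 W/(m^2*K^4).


T^4 = 3.5916e+10
Tsurr^4 = 9.0248e+09
Q = 0.9240 * 5.67e-8 * 0.5740 * 2.6891e+10 = 808.6867 W

808.6867 W


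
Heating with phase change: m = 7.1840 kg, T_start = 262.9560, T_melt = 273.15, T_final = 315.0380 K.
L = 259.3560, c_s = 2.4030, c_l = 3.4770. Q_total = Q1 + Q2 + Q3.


Q1 (sensible, solid) = 7.1840 * 2.4030 * 10.1940 = 175.9806 kJ
Q2 (latent) = 7.1840 * 259.3560 = 1863.2135 kJ
Q3 (sensible, liquid) = 7.1840 * 3.4770 * 41.8880 = 1046.3106 kJ
Q_total = 3085.5047 kJ

3085.5047 kJ


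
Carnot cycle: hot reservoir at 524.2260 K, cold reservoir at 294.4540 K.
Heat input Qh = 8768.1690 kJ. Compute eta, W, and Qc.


eta = 1 - 294.4540/524.2260 = 0.4383
W = 0.4383 * 8768.1690 = 3843.1511 kJ
Qc = 8768.1690 - 3843.1511 = 4925.0179 kJ

eta = 43.8307%, W = 3843.1511 kJ, Qc = 4925.0179 kJ


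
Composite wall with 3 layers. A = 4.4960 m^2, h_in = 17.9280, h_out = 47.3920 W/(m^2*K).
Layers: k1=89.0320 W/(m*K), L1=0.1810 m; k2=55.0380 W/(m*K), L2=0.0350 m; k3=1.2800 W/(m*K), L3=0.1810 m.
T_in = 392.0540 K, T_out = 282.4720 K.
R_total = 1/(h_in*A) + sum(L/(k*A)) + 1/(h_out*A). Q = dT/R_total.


R_conv_in = 1/(17.9280*4.4960) = 0.0124
R_1 = 0.1810/(89.0320*4.4960) = 0.0005
R_2 = 0.0350/(55.0380*4.4960) = 0.0001
R_3 = 0.1810/(1.2800*4.4960) = 0.0315
R_conv_out = 1/(47.3920*4.4960) = 0.0047
R_total = 0.0491 K/W
Q = 109.5820 / 0.0491 = 2229.7841 W

R_total = 0.0491 K/W, Q = 2229.7841 W


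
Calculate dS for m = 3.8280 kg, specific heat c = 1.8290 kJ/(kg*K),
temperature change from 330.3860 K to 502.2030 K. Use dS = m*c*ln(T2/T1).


T2/T1 = 1.5200
ln(T2/T1) = 0.4187
dS = 3.8280 * 1.8290 * 0.4187 = 2.9318 kJ/K

2.9318 kJ/K


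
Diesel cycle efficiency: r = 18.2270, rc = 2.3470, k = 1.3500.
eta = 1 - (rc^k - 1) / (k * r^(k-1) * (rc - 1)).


r^(k-1) = 2.7622
rc^k = 3.1637
eta = 0.5692 = 56.9234%

56.9234%


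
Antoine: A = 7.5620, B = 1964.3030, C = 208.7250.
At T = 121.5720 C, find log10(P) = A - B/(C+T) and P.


C+T = 330.2970
B/(C+T) = 5.9471
log10(P) = 7.5620 - 5.9471 = 1.6149
P = 10^1.6149 = 41.2021 mmHg

41.2021 mmHg


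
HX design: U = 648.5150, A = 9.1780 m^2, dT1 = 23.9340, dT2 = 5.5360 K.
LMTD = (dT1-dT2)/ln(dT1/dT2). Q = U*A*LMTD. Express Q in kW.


LMTD = 12.5667 K
Q = 648.5150 * 9.1780 * 12.5667 = 74797.8928 W = 74.7979 kW

74.7979 kW


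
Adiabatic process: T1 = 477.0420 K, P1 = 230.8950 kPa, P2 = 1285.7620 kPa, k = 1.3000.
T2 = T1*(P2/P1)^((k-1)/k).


(k-1)/k = 0.2308
(P2/P1)^exp = 1.4863
T2 = 477.0420 * 1.4863 = 709.0092 K

709.0092 K


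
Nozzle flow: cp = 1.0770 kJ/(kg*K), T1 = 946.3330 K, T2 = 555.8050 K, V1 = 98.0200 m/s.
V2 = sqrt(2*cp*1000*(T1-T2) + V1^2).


dT = 390.5280 K
2*cp*1000*dT = 841197.3120
V1^2 = 9607.9204
V2 = sqrt(850805.2324) = 922.3910 m/s

922.3910 m/s


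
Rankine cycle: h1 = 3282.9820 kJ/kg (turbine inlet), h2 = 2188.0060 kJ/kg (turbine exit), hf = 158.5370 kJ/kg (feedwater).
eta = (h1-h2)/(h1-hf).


W = 1094.9760 kJ/kg
Q_in = 3124.4450 kJ/kg
eta = 0.3505 = 35.0455%

eta = 35.0455%


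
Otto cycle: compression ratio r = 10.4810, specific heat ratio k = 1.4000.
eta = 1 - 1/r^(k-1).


r^(k-1) = 2.5595
eta = 1 - 1/2.5595 = 0.6093 = 60.9304%

60.9304%


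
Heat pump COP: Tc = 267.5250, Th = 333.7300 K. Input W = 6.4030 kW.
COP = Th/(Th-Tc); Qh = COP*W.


COP = 333.7300 / 66.2050 = 5.0409
Qh = 5.0409 * 6.4030 = 32.2766 kW

COP = 5.0409, Qh = 32.2766 kW


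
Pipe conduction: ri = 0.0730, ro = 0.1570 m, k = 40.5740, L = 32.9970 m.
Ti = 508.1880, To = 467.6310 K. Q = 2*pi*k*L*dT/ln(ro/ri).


dT = 40.5570 K
ln(ro/ri) = 0.7658
Q = 2*pi*40.5740*32.9970*40.5570 / 0.7658 = 445512.9617 W

445512.9617 W


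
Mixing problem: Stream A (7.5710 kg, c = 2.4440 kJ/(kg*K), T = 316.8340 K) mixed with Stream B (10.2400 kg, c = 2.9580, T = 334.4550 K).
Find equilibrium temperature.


num = 15993.1607
den = 48.7934
Tf = 327.7727 K

327.7727 K


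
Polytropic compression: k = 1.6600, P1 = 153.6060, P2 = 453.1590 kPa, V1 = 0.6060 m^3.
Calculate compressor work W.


(k-1)/k = 0.3976
(P2/P1)^exp = 1.5375
W = 2.5152 * 153.6060 * 0.6060 * (1.5375 - 1) = 125.8328 kJ

125.8328 kJ


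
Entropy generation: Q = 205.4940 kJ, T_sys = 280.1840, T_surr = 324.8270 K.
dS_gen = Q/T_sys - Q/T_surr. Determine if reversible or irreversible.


dS_sys = 205.4940/280.1840 = 0.7334 kJ/K
dS_surr = -205.4940/324.8270 = -0.6326 kJ/K
dS_gen = 0.7334 - 0.6326 = 0.1008 kJ/K (irreversible)

dS_gen = 0.1008 kJ/K, irreversible


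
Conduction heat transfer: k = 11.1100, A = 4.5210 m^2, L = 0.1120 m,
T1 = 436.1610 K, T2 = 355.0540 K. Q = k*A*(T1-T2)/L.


dT = 81.1070 K
Q = 11.1100 * 4.5210 * 81.1070 / 0.1120 = 36373.8173 W

36373.8173 W


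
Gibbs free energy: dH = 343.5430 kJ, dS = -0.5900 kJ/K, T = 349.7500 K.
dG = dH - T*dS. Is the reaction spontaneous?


T*dS = 349.7500 * -0.5900 = -206.3525 kJ
dG = 343.5430 + 206.3525 = 549.8955 kJ (non-spontaneous)

dG = 549.8955 kJ, non-spontaneous


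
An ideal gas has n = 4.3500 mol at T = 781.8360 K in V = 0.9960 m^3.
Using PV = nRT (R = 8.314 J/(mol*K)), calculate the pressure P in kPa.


P = nRT/V = 4.3500 * 8.314 * 781.8360 / 0.9960
= 28275.8026 / 0.9960 = 28389.3600 Pa = 28.3894 kPa

28.3894 kPa


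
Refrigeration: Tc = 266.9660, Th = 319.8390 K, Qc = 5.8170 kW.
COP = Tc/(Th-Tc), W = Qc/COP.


COP = 266.9660 / 52.8730 = 5.0492
W = 5.8170 / 5.0492 = 1.1521 kW

COP = 5.0492, W = 1.1521 kW


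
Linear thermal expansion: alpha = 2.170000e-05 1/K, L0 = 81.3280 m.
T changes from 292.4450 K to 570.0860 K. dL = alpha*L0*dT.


dT = 277.6410 K
dL = 2.170000e-05 * 81.3280 * 277.6410 = 0.489986 m
L_final = 81.817986 m

dL = 0.489986 m


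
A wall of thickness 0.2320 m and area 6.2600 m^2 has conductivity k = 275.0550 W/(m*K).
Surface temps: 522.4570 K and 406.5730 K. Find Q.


dT = 115.8840 K
Q = 275.0550 * 6.2600 * 115.8840 / 0.2320 = 860061.2279 W

860061.2279 W


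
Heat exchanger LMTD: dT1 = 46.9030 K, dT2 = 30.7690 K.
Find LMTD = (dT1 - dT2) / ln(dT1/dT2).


dT1/dT2 = 1.5244
ln(dT1/dT2) = 0.4216
LMTD = 16.1340 / 0.4216 = 38.2709 K

38.2709 K


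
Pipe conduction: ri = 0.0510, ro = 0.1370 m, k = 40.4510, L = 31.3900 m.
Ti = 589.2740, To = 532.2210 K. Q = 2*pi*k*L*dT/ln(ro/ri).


dT = 57.0530 K
ln(ro/ri) = 0.9882
Q = 2*pi*40.4510*31.3900*57.0530 / 0.9882 = 460631.6032 W

460631.6032 W


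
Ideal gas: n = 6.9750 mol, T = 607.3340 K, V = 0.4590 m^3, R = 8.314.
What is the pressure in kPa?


P = nRT/V = 6.9750 * 8.314 * 607.3340 / 0.4590
= 35219.3898 / 0.4590 = 76730.6966 Pa = 76.7307 kPa

76.7307 kPa


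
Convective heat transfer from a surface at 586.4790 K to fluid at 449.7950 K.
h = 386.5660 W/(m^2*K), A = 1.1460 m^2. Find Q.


dT = 136.6840 K
Q = 386.5660 * 1.1460 * 136.6840 = 60551.6457 W

60551.6457 W


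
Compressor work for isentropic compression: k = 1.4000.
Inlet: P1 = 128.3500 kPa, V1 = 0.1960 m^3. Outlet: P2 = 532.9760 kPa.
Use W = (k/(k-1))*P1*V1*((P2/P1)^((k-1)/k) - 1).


(k-1)/k = 0.2857
(P2/P1)^exp = 1.5020
W = 3.5000 * 128.3500 * 0.1960 * (1.5020 - 1) = 44.1973 kJ

44.1973 kJ


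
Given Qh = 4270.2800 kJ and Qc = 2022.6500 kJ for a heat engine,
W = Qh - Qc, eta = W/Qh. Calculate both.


W = 4270.2800 - 2022.6500 = 2247.6300 kJ
eta = 2247.6300 / 4270.2800 = 0.5263 = 52.6343%

W = 2247.6300 kJ, eta = 52.6343%


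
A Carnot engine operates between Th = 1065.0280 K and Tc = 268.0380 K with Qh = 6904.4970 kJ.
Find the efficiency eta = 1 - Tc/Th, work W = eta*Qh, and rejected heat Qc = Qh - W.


eta = 1 - 268.0380/1065.0280 = 0.7483
W = 0.7483 * 6904.4970 = 5166.8267 kJ
Qc = 6904.4970 - 5166.8267 = 1737.6703 kJ

eta = 74.8328%, W = 5166.8267 kJ, Qc = 1737.6703 kJ


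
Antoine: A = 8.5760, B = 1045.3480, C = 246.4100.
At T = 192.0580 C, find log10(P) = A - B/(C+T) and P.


C+T = 438.4680
B/(C+T) = 2.3841
log10(P) = 8.5760 - 2.3841 = 6.1919
P = 10^6.1919 = 1555636.4712 mmHg

1555636.4712 mmHg


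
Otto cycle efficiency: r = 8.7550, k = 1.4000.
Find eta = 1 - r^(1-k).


r^(k-1) = 2.3818
eta = 1 - 1/2.3818 = 0.5801 = 58.0147%

58.0147%


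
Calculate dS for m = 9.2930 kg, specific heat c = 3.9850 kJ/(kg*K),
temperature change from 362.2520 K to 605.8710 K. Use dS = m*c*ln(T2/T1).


T2/T1 = 1.6725
ln(T2/T1) = 0.5143
dS = 9.2930 * 3.9850 * 0.5143 = 19.0469 kJ/K

19.0469 kJ/K


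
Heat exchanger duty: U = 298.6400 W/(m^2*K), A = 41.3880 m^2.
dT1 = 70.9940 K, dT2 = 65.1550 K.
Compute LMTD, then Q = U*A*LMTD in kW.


LMTD = 68.0327 K
Q = 298.6400 * 41.3880 * 68.0327 = 840892.3507 W = 840.8924 kW

840.8924 kW


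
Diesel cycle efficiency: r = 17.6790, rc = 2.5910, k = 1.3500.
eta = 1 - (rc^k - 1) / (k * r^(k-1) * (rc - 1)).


r^(k-1) = 2.7328
rc^k = 3.6156
eta = 0.5544 = 55.4387%

55.4387%


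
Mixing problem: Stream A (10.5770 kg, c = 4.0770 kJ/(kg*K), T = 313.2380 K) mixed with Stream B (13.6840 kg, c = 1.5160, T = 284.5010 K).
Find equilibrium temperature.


num = 19409.5407
den = 63.8674
Tf = 303.9039 K

303.9039 K


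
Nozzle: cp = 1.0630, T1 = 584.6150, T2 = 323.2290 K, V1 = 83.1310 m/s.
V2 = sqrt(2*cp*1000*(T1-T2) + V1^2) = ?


dT = 261.3860 K
2*cp*1000*dT = 555706.6360
V1^2 = 6910.7632
V2 = sqrt(562617.3992) = 750.0783 m/s

750.0783 m/s


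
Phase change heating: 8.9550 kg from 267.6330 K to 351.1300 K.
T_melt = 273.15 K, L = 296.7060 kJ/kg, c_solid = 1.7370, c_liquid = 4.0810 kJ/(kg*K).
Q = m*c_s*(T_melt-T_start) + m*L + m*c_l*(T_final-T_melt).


Q1 (sensible, solid) = 8.9550 * 1.7370 * 5.5170 = 85.8160 kJ
Q2 (latent) = 8.9550 * 296.7060 = 2657.0022 kJ
Q3 (sensible, liquid) = 8.9550 * 4.0810 * 77.9800 = 2849.8068 kJ
Q_total = 5592.6250 kJ

5592.6250 kJ


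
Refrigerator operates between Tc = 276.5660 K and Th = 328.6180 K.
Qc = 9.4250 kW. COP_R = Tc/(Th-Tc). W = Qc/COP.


COP = 276.5660 / 52.0520 = 5.3133
W = 9.4250 / 5.3133 = 1.7739 kW

COP = 5.3133, W = 1.7739 kW


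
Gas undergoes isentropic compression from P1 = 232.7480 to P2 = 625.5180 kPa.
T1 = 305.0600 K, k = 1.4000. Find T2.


(k-1)/k = 0.2857
(P2/P1)^exp = 1.3264
T2 = 305.0600 * 1.3264 = 404.6297 K

404.6297 K


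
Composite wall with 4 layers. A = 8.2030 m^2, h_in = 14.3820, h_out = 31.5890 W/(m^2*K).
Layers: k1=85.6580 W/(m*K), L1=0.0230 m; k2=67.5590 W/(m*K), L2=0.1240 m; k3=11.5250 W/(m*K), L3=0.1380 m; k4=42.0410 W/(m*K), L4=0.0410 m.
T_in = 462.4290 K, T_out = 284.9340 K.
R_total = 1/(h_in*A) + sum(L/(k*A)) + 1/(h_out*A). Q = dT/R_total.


R_conv_in = 1/(14.3820*8.2030) = 0.0085
R_1 = 0.0230/(85.6580*8.2030) = 3.2733e-05
R_2 = 0.1240/(67.5590*8.2030) = 0.0002
R_3 = 0.1380/(11.5250*8.2030) = 0.0015
R_4 = 0.0410/(42.0410*8.2030) = 0.0001
R_conv_out = 1/(31.5890*8.2030) = 0.0039
R_total = 0.0142 K/W
Q = 177.4950 / 0.0142 = 12525.6171 W

R_total = 0.0142 K/W, Q = 12525.6171 W


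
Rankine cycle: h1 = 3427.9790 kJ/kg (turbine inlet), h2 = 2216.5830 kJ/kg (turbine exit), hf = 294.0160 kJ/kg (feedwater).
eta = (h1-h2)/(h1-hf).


W = 1211.3960 kJ/kg
Q_in = 3133.9630 kJ/kg
eta = 0.3865 = 38.6538%

eta = 38.6538%


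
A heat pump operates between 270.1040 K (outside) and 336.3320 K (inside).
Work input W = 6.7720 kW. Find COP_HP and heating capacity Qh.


COP = 336.3320 / 66.2280 = 5.0784
Qh = 5.0784 * 6.7720 = 34.3909 kW

COP = 5.0784, Qh = 34.3909 kW


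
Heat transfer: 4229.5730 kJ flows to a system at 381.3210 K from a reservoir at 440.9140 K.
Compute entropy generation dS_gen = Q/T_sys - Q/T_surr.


dS_sys = 4229.5730/381.3210 = 11.0919 kJ/K
dS_surr = -4229.5730/440.9140 = -9.5927 kJ/K
dS_gen = 11.0919 - 9.5927 = 1.4992 kJ/K (irreversible)

dS_gen = 1.4992 kJ/K, irreversible


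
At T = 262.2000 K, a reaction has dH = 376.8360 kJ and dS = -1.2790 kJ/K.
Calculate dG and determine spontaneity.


T*dS = 262.2000 * -1.2790 = -335.3538 kJ
dG = 376.8360 + 335.3538 = 712.1898 kJ (non-spontaneous)

dG = 712.1898 kJ, non-spontaneous


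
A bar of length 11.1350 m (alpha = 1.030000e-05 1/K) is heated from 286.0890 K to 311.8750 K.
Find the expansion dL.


dT = 25.7860 K
dL = 1.030000e-05 * 11.1350 * 25.7860 = 0.002957 m
L_final = 11.137957 m

dL = 0.002957 m


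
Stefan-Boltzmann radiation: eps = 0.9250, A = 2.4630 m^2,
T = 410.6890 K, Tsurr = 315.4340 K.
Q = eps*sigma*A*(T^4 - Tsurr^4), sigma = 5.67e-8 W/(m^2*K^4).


T^4 = 2.8448e+10
Tsurr^4 = 9.9000e+09
Q = 0.9250 * 5.67e-8 * 2.4630 * 1.8548e+10 = 2396.0052 W

2396.0052 W


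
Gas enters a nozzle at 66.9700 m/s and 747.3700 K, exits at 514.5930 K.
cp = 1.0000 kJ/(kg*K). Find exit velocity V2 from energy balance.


dT = 232.7770 K
2*cp*1000*dT = 465554.0000
V1^2 = 4484.9809
V2 = sqrt(470038.9809) = 685.5939 m/s

685.5939 m/s


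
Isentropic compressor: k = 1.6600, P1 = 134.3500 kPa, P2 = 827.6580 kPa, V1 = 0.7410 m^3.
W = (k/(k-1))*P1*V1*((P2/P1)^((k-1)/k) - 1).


(k-1)/k = 0.3976
(P2/P1)^exp = 2.0604
W = 2.5152 * 134.3500 * 0.7410 * (2.0604 - 1) = 265.5048 kJ

265.5048 kJ


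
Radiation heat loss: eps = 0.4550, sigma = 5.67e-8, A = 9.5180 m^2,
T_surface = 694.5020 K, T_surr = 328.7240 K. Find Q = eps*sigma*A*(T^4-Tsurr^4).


T^4 = 2.3265e+11
Tsurr^4 = 1.1677e+10
Q = 0.4550 * 5.67e-8 * 9.5180 * 2.2097e+11 = 54258.7935 W

54258.7935 W
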